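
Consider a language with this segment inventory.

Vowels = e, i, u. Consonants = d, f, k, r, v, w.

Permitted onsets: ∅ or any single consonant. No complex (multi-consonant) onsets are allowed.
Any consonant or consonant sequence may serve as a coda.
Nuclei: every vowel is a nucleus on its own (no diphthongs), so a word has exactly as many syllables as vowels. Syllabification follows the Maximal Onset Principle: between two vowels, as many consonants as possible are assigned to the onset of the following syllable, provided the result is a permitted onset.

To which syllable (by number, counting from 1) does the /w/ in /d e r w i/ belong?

2

The vowels are e, i — 2 nuclei, so 2 syllables.
σ1/σ2 boundary: /rw/; trying suffixes from longest down, /w/ is the first permitted one, so coda /r/ | onset /w/.
Putting it together: der.wi.
The /w/ is in the onset of syllable 2 (/wi/).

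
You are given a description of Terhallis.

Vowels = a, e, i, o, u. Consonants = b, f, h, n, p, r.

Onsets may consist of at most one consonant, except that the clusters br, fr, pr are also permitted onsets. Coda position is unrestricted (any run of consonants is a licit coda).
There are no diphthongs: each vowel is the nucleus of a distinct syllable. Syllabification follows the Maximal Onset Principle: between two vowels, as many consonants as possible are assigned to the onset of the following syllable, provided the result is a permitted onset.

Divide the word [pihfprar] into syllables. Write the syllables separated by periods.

pihf.prar

Nuclei (vowels): i, a → 2 syllables.
V1 /i/ – V2 /a/: cluster /hfpr/ — the longest permitted-onset suffix is /pr/; onset = /pr/, preceding coda = /hf/.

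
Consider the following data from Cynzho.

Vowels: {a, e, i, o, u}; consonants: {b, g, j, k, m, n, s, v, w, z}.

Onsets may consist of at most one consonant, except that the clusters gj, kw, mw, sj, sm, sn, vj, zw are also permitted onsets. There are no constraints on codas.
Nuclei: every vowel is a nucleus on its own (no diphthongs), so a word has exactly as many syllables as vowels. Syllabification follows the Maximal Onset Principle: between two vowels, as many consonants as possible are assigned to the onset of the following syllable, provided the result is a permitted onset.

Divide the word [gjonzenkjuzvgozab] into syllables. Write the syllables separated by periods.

gjon.zenk.juzv.go.zab

Nuclei (vowels): o, e, u, o, a → 5 syllables.
Between /o/ (V1) and /e/ (V2): /nz/; trying suffixes from longest down, /z/ is the first permitted one, so coda /n/ | onset /z/.
Between /e/ (V2) and /u/ (V3): cluster /nkj/ — the longest permitted-onset suffix is /j/; onset = /j/, preceding coda = /nk/.
Between /u/ (V3) and /o/ (V4): /zvg/ — longest licit onset from the right is /g/, leaving /zv/ as coda.
Between /o/ (V4) and /a/ (V5): /z/ → onset of the next syllable (single consonants are always licit onsets).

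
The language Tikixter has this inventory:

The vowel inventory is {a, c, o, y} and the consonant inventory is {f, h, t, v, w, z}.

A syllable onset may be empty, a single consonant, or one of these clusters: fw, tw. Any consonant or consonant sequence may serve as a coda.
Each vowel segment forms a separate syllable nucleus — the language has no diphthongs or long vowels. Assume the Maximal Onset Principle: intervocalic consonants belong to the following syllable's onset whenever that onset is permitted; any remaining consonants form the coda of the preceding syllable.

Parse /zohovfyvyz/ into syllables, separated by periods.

The vowels are o, o, y, y — 4 nuclei, so 4 syllables.
/o…o/ gap (V1→V2): /h/ is a single consonant, so it becomes the next onset.
/o…y/ gap (V2→V3): /vf/ splits as /v/ + /f/ (/f/ is the longest suffix that is a licit onset).
/y…y/ gap (V3→V4): just /v/ — single C goes to the following onset.

zo.hov.fy.vyz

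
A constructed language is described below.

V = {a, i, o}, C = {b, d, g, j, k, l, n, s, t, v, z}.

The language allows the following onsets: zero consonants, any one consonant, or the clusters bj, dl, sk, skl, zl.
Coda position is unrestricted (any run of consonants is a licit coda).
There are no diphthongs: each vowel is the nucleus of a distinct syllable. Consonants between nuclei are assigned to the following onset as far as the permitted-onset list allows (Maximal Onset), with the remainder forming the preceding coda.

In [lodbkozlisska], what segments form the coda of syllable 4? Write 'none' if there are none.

none

The vowels are o, o, i, a — 4 nuclei, so 4 syllables.
/o…o/ gap (V1→V2): /dbk/; trying suffixes from longest down, /k/ is the first permitted one, so coda /db/ | onset /k/.
/o…i/ gap (V2→V3): /zl/ is a licit onset in full, so it all attaches to the next syllable.
/i…a/ gap (V3→V4): /ssk/ splits as /s/ + /sk/ (/sk/ is the longest suffix that is a licit onset).
Putting it together: lodb.ko.zlis.ska.
Syllable 4 is /ska/: onset /sk/, nucleus /a/, coda ∅.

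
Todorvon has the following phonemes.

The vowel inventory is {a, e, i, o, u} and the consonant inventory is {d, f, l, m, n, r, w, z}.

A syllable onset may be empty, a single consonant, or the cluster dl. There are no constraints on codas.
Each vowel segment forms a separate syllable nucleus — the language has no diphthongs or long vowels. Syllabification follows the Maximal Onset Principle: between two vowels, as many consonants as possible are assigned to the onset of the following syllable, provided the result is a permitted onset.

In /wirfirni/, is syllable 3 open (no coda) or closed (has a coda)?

open

Nuclei (vowels): i, i, i → 3 syllables.
V1 /i/ – V2 /i/: cluster /rf/ — the longest permitted-onset suffix is /f/; onset = /f/, preceding coda = /r/.
V2 /i/ – V3 /i/: cluster /rn/ — the longest permitted-onset suffix is /n/; onset = /n/, preceding coda = /r/.
Result: wir.fir.ni.
Syllable 3 is /ni/; it ends in its nucleus with no coda, so it is open.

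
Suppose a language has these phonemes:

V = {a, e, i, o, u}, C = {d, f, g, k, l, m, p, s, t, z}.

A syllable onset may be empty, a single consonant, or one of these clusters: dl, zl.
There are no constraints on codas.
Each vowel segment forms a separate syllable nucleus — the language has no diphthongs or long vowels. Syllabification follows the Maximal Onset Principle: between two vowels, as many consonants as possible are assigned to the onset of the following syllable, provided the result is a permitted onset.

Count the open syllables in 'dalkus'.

Nuclei (vowels): a, u → 2 syllables.
V1 /a/ – V2 /u/: /lk/; trying suffixes from longest down, /k/ is the first permitted one, so coda /l/ | onset /k/.
Syllabification: dal.kus.
Classifying each syllable: /dal/ (closed), /kus/ (closed).
Open syllables: 0.

0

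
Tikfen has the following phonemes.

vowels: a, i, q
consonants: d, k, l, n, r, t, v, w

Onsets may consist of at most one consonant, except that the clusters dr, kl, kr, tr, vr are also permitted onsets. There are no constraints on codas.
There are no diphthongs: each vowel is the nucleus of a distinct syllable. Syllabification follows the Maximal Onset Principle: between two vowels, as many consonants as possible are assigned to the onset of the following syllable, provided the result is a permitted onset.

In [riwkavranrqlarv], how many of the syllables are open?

2

The vowels are i, a, a, q, a — 5 nuclei, so 5 syllables.
/i…a/ gap (V1→V2): /wk/; trying suffixes from longest down, /k/ is the first permitted one, so coda /w/ | onset /k/.
/a…a/ gap (V2→V3): /vr/ — entire cluster is a permitted onset → onset /vr/, coda ∅.
/a…q/ gap (V3→V4): cluster /nr/ — the longest permitted-onset suffix is /r/; onset = /r/, preceding coda = /n/.
/q…a/ gap (V4→V5): /l/ is a single consonant, so it becomes the next onset.
So the parse is riw.ka.vran.rq.larv.
Classifying each syllable: /riw/ (closed), /ka/ (open), /vran/ (closed), /rq/ (open), /larv/ (closed).
Open syllables: 2.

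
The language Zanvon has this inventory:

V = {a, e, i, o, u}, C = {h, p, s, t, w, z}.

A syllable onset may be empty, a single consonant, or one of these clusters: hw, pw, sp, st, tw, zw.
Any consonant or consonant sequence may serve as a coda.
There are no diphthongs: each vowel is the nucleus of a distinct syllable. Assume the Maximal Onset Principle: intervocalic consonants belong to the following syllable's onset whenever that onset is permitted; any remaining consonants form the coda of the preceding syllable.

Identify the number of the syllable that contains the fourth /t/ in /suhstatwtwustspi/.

3

Nuclei (vowels): u, a, u, i → 4 syllables.
/u…a/ gap (V1→V2): /hst/; trying suffixes from longest down, /st/ is the first permitted one, so coda /h/ | onset /st/.
/a…u/ gap (V2→V3): /twtw/ — longest licit onset from the right is /tw/, leaving /tw/ as coda.
/u…i/ gap (V3→V4): /stsp/ splits as /st/ + /sp/ (/sp/ is the longest suffix that is a licit onset).
Result: suh.statw.twust.spi.
The fourth /t/ is in the coda of syllable 3 (/twust/).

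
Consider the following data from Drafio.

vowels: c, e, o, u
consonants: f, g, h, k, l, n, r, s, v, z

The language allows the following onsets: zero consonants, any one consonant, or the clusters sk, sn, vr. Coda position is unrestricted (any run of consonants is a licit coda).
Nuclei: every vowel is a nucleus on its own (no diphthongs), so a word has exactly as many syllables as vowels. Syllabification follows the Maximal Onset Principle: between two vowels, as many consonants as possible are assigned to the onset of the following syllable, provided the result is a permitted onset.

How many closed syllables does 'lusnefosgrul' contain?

The vowels are u, e, o, u — 4 nuclei, so 4 syllables.
Between /u/ (V1) and /e/ (V2): cluster /sn/ — /sn/ is itself a permitted onset, so the whole cluster goes right; preceding coda = ∅.
Between /e/ (V2) and /o/ (V3): /f/ is a single consonant, so it becomes the next onset.
Between /o/ (V3) and /u/ (V4): cluster /sgr/ — the longest permitted-onset suffix is /r/; onset = /r/, preceding coda = /sg/.
Putting it together: lu.sne.fosg.rul.
Classifying each syllable: /lu/ (open), /sne/ (open), /fosg/ (closed), /rul/ (closed).
Closed syllables: 2.

2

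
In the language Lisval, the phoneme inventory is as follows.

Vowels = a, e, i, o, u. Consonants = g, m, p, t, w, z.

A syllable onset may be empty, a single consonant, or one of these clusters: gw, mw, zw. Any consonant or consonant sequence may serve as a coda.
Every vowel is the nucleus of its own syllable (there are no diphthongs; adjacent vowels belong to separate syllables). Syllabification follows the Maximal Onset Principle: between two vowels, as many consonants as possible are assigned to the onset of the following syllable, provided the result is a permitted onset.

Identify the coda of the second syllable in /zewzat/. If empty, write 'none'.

t

Vowels present: e, a; each is a nucleus, giving 2 syllables.
V1 /e/ – V2 /a/: /wz/; trying suffixes from longest down, /z/ is the first permitted one, so coda /w/ | onset /z/.
Syllabification: zew.zat.
Syllable 2 is /zat/: onset /z/, nucleus /a/, coda /t/.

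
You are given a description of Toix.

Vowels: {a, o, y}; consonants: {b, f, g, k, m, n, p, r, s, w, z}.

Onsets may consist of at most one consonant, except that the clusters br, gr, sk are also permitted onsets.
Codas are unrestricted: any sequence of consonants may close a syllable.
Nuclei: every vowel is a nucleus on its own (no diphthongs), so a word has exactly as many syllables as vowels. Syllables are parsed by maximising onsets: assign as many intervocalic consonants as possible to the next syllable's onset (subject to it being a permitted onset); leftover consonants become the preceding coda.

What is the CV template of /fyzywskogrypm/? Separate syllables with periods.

The vowels are y, y, o, y — 4 nuclei, so 4 syllables.
V1 /y/ – V2 /y/: /z/ is a single consonant, so it becomes the next onset.
V2 /y/ – V3 /o/: /wsk/; trying suffixes from longest down, /sk/ is the first permitted one, so coda /w/ | onset /sk/.
V3 /o/ – V4 /y/: /gr/ is a licit onset in full, so it all attaches to the next syllable.
Syllabification: fy.zyw.sko.grypm.
Mapping each syllable to C/V: /fy/ → CV, /zyw/ → CVC, /sko/ → CCV, /grypm/ → CCVCC.

CV.CVC.CCV.CCVCC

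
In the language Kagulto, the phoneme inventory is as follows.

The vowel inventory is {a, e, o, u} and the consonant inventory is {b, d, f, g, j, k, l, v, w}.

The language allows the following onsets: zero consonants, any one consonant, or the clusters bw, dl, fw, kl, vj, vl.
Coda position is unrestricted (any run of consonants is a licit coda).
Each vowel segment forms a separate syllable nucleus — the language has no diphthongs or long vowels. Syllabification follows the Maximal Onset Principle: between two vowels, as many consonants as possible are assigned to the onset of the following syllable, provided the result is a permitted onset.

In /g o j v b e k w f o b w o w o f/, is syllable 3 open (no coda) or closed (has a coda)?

open

Vowels present: o, e, o, o, o; each is a nucleus, giving 5 syllables.
/o…e/ gap (V1→V2): /jvb/; trying suffixes from longest down, /b/ is the first permitted one, so coda /jv/ | onset /b/.
/e…o/ gap (V2→V3): /kwf/; trying suffixes from longest down, /f/ is the first permitted one, so coda /kw/ | onset /f/.
/o…o/ gap (V3→V4): /bw/ — entire cluster is a permitted onset → onset /bw/, coda ∅.
/o…o/ gap (V4→V5): just /w/ — single C goes to the following onset.
Putting it together: gojv.bekw.fo.bwo.wof.
Syllable 3 is /fo/; it ends in its nucleus with no coda, so it is open.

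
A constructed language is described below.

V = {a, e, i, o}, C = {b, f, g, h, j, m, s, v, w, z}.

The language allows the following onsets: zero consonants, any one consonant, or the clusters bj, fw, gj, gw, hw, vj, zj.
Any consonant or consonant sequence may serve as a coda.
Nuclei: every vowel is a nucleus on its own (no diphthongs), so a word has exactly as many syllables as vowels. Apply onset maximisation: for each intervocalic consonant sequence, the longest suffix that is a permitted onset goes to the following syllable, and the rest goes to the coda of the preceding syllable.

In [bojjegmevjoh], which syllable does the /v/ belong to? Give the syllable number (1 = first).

Nuclei (vowels): o, e, e, o → 4 syllables.
/o…e/ gap (V1→V2): /jj/ — longest licit onset from the right is /j/, leaving /j/ as coda.
/e…e/ gap (V2→V3): /gm/ splits as /g/ + /m/ (/m/ is the longest suffix that is a licit onset).
/e…o/ gap (V3→V4): /vj/ — entire cluster is a permitted onset → onset /vj/, coda ∅.
Putting it together: boj.jeg.me.vjoh.
The /v/ is in the onset of syllable 4 (/vjoh/).

4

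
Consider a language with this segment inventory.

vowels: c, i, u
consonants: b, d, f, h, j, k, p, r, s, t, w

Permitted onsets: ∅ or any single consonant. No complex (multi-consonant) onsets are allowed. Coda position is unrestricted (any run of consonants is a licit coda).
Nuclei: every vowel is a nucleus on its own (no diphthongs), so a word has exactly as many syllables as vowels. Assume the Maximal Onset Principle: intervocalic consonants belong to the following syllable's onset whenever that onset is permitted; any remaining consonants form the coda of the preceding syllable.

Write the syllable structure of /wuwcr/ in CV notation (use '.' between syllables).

CV.CVC

Nuclei (vowels): u, c → 2 syllables.
V1 /u/ – V2 /c/: just /w/ — single C goes to the following onset.
Putting it together: wu.wcr.
Mapping each syllable to C/V: /wu/ → CV, /wcr/ → CVC.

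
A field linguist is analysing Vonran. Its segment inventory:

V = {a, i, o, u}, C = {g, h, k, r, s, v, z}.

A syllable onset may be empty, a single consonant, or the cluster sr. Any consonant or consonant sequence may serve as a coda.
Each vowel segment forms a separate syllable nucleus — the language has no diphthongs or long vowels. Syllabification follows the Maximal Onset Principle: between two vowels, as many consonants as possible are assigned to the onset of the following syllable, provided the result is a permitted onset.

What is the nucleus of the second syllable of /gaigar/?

i

Vowels present: a, i, a; each is a nucleus, giving 3 syllables.
The second nucleus (vowel 2 from the left) is /i/.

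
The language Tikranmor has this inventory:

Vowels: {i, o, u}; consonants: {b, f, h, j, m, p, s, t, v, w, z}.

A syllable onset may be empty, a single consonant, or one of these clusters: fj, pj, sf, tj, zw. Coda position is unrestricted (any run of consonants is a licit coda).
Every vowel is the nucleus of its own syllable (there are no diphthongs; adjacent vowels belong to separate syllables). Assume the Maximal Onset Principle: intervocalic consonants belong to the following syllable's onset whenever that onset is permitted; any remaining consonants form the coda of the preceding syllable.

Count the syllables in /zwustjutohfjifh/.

Vowels present: u, u, o, i; each is a nucleus, giving 4 syllables.

4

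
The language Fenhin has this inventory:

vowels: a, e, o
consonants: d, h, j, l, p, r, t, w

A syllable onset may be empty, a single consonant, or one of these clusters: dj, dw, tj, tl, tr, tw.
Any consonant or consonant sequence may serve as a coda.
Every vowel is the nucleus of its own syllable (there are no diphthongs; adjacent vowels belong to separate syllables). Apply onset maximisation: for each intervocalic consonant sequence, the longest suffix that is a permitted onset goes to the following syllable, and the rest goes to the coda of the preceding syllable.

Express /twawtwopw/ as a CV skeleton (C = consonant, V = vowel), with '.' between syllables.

The vowels are a, o — 2 nuclei, so 2 syllables.
Between /a/ (V1) and /o/ (V2): /wtw/ — longest licit onset from the right is /tw/, leaving /w/ as coda.
Putting it together: twaw.twopw.
Mapping each syllable to C/V: /twaw/ → CCVC, /twopw/ → CCVCC.

CCVC.CCVCC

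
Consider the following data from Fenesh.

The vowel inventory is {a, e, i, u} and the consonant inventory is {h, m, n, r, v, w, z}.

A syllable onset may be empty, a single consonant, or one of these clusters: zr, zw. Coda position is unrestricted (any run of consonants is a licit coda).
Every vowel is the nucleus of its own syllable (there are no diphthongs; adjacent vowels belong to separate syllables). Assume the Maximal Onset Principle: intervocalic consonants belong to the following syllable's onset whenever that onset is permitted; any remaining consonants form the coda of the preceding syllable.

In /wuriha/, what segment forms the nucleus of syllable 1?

Nuclei (vowels): u, i, a → 3 syllables.
The first nucleus (vowel 1 from the left) is /u/.

u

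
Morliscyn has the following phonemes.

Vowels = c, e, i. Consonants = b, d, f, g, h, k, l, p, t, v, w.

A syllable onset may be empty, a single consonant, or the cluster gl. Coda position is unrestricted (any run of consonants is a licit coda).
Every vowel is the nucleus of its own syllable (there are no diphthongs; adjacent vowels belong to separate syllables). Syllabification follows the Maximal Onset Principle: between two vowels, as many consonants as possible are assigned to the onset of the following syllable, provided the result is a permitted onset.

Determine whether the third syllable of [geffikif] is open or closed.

Nuclei (vowels): e, i, i → 3 syllables.
σ1/σ2 boundary: /ff/ splits as /f/ + /f/ (/f/ is the longest suffix that is a licit onset).
σ2/σ3 boundary: /k/ is a single consonant, so it becomes the next onset.
Syllabification: gef.fi.kif.
Syllable 3 is /kif/ with coda /f/, so it is closed.

closed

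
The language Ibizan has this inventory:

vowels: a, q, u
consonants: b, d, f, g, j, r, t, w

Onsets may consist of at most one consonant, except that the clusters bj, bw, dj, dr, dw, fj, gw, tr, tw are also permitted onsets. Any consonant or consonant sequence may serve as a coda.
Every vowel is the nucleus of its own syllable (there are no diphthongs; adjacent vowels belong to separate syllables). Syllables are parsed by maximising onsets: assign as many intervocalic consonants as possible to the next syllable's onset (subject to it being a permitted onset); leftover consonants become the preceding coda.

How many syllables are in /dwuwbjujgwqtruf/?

The vowels are u, u, q, u — 4 nuclei, so 4 syllables.

4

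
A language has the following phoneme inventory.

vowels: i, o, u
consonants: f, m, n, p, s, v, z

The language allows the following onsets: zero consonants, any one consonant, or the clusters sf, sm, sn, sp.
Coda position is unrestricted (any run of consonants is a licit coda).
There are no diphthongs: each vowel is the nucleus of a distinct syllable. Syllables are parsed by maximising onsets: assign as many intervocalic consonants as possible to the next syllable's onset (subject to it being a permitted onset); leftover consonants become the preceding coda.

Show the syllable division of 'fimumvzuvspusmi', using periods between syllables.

The vowels are i, u, u, u, i — 5 nuclei, so 5 syllables.
V1 /i/ – V2 /u/: /m/ → onset of the next syllable (single consonants are always licit onsets).
V2 /u/ – V3 /u/: /mvz/ splits as /mv/ + /z/ (/z/ is the longest suffix that is a licit onset).
V3 /u/ – V4 /u/: cluster /vsp/ — the longest permitted-onset suffix is /sp/; onset = /sp/, preceding coda = /v/.
V4 /u/ – V5 /i/: /sm/ is a licit onset in full, so it all attaches to the next syllable.

fi.mumv.zuv.spu.smi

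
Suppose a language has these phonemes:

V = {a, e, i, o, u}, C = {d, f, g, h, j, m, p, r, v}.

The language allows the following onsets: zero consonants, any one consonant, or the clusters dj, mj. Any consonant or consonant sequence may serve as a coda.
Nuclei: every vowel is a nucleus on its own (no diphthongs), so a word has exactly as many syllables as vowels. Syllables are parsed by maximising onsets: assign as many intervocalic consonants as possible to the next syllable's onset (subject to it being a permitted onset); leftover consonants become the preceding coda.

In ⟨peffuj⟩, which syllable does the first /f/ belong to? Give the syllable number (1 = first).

Vowels present: e, u; each is a nucleus, giving 2 syllables.
/e…u/ gap (V1→V2): /ff/ splits as /f/ + /f/ (/f/ is the longest suffix that is a licit onset).
So the parse is pef.fuj.
The first /f/ is in the coda of syllable 1 (/pef/).

1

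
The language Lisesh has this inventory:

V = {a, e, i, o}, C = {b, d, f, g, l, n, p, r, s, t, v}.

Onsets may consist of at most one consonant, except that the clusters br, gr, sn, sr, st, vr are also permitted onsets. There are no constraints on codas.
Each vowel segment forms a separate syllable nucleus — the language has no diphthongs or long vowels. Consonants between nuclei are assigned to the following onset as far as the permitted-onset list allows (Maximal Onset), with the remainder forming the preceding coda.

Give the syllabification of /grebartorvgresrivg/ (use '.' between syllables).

gre.bar.torv.gre.srivg

The vowels are e, a, o, e, i — 5 nuclei, so 5 syllables.
V1 /e/ – V2 /a/: /b/ is a single consonant, so it becomes the next onset.
V2 /a/ – V3 /o/: /rt/ — longest licit onset from the right is /t/, leaving /r/ as coda.
V3 /o/ – V4 /e/: /rvgr/ splits as /rv/ + /gr/ (/gr/ is the longest suffix that is a licit onset).
V4 /e/ – V5 /i/: cluster /sr/ — /sr/ is itself a permitted onset, so the whole cluster goes right; preceding coda = ∅.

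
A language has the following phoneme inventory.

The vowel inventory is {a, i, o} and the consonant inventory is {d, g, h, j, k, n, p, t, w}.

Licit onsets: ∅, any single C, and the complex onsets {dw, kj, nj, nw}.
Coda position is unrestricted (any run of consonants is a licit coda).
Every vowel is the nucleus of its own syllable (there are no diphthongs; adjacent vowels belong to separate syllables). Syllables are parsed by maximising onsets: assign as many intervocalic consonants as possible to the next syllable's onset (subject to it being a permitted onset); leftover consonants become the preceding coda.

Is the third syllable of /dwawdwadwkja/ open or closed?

Vowels present: a, a, a; each is a nucleus, giving 3 syllables.
V1 /a/ – V2 /a/: /wdw/ splits as /w/ + /dw/ (/dw/ is the longest suffix that is a licit onset).
V2 /a/ – V3 /a/: /dwkj/ splits as /dw/ + /kj/ (/kj/ is the longest suffix that is a licit onset).
Result: dwaw.dwadw.kja.
Syllable 3 is /kja/; it ends in its nucleus with no coda, so it is open.

open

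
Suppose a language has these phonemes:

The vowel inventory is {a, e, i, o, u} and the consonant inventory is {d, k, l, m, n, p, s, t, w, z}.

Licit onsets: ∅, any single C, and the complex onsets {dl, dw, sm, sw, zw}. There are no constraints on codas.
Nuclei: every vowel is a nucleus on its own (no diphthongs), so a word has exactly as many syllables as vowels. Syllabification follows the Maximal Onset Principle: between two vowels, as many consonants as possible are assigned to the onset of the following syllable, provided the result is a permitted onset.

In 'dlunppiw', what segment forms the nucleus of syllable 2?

i

Vowels present: u, i; each is a nucleus, giving 2 syllables.
The second nucleus (vowel 2 from the left) is /i/.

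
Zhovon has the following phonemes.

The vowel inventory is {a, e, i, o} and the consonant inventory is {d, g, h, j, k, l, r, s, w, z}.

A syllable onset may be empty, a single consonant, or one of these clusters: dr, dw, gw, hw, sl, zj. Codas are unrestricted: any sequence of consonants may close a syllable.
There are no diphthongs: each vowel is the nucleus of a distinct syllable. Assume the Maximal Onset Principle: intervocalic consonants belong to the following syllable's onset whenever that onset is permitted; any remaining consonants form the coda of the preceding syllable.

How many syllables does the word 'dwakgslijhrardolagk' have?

5

Vowels present: a, i, a, o, a; each is a nucleus, giving 5 syllables.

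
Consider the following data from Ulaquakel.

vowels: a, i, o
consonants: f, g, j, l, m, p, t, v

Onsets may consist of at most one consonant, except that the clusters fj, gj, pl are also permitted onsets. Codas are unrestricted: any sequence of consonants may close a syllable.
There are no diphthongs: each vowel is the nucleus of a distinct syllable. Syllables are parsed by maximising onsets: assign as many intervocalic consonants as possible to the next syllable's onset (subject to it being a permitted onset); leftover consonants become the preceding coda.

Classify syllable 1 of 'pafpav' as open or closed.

closed

Nuclei (vowels): a, a → 2 syllables.
/a…a/ gap (V1→V2): /fp/; trying suffixes from longest down, /p/ is the first permitted one, so coda /f/ | onset /p/.
Result: paf.pav.
Syllable 1 is /paf/ with coda /f/, so it is closed.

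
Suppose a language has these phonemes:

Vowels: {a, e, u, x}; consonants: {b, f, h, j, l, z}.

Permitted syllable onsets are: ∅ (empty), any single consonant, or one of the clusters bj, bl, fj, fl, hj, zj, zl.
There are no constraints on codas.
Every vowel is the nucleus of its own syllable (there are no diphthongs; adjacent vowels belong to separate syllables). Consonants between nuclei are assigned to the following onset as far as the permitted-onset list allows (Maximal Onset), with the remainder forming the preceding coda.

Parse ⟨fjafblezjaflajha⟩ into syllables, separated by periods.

fjaf.ble.zja.flaj.ha

Nuclei (vowels): a, e, a, a, a → 5 syllables.
V1 /a/ – V2 /e/: /fbl/ — longest licit onset from the right is /bl/, leaving /f/ as coda.
V2 /e/ – V3 /a/: /zj/ — entire cluster is a permitted onset → onset /zj/, coda ∅.
V3 /a/ – V4 /a/: /fl/ — entire cluster is a permitted onset → onset /fl/, coda ∅.
V4 /a/ – V5 /a/: /jh/; trying suffixes from longest down, /h/ is the first permitted one, so coda /j/ | onset /h/.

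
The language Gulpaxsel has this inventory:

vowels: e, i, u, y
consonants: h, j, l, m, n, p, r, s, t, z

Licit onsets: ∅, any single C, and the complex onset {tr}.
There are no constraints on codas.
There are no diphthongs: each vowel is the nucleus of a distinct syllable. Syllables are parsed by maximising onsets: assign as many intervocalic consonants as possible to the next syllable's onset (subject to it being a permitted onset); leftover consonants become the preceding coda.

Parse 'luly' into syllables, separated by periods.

The vowels are u, y — 2 nuclei, so 2 syllables.
σ1/σ2 boundary: /l/ → onset of the next syllable (single consonants are always licit onsets).

lu.ly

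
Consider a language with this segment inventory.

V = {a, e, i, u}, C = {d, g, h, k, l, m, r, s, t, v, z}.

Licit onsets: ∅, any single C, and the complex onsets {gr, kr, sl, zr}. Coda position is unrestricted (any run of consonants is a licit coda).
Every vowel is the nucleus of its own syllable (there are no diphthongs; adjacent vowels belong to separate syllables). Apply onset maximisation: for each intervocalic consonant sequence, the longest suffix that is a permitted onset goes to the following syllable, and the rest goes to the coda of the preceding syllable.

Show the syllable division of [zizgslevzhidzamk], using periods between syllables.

Nuclei (vowels): i, e, i, a → 4 syllables.
σ1/σ2 boundary: /zgsl/; trying suffixes from longest down, /sl/ is the first permitted one, so coda /zg/ | onset /sl/.
σ2/σ3 boundary: cluster /vzh/ — the longest permitted-onset suffix is /h/; onset = /h/, preceding coda = /vz/.
σ3/σ4 boundary: /dz/ — longest licit onset from the right is /z/, leaving /d/ as coda.

zizg.slevz.hid.zamk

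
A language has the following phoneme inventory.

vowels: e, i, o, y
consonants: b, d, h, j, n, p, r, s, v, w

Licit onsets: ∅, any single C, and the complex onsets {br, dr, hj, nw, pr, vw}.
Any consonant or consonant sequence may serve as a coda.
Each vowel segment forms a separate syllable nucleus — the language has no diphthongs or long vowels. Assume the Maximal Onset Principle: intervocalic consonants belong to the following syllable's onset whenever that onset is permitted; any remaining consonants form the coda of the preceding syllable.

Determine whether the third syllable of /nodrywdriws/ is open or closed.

The vowels are o, y, i — 3 nuclei, so 3 syllables.
σ1/σ2 boundary: /dr/ is a licit onset in full, so it all attaches to the next syllable.
σ2/σ3 boundary: cluster /wdr/ — the longest permitted-onset suffix is /dr/; onset = /dr/, preceding coda = /w/.
Putting it together: no.dryw.driws.
Syllable 3 is /driws/ with coda /ws/, so it is closed.

closed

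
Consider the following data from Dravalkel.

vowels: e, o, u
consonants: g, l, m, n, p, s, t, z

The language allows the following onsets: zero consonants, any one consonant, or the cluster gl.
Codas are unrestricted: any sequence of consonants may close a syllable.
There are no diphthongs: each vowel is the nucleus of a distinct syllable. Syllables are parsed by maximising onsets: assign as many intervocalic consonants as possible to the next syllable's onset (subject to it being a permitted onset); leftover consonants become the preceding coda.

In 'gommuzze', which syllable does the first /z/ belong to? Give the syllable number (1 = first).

2

Nuclei (vowels): o, u, e → 3 syllables.
σ1/σ2 boundary: /mm/ splits as /m/ + /m/ (/m/ is the longest suffix that is a licit onset).
σ2/σ3 boundary: cluster /zz/ — the longest permitted-onset suffix is /z/; onset = /z/, preceding coda = /z/.
So the parse is gom.muz.ze.
The first /z/ is in the coda of syllable 2 (/muz/).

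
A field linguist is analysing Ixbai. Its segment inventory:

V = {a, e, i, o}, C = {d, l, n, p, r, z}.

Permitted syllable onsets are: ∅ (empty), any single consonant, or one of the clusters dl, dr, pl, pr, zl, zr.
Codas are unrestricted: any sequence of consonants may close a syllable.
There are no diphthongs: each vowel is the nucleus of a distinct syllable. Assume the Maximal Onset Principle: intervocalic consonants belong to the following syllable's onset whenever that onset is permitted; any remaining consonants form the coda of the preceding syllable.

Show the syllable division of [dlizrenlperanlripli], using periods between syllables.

dli.zrenl.pe.ranl.ri.pli

Nuclei (vowels): i, e, e, a, i, i → 6 syllables.
Between /i/ (V1) and /e/ (V2): /zr/ — entire cluster is a permitted onset → onset /zr/, coda ∅.
Between /e/ (V2) and /e/ (V3): /nlp/ splits as /nl/ + /p/ (/p/ is the longest suffix that is a licit onset).
Between /e/ (V3) and /a/ (V4): /r/ → onset of the next syllable (single consonants are always licit onsets).
Between /a/ (V4) and /i/ (V5): /nlr/ — longest licit onset from the right is /r/, leaving /nl/ as coda.
Between /i/ (V5) and /i/ (V6): /pl/ is a licit onset in full, so it all attaches to the next syllable.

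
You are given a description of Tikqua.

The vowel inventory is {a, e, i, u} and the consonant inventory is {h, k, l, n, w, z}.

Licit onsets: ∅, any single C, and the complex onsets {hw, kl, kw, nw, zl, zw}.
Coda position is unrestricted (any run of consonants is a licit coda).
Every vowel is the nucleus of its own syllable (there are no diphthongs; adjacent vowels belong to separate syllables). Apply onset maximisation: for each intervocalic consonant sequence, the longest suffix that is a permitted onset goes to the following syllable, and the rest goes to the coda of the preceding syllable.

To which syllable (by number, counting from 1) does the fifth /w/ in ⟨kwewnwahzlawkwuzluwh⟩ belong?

4

Vowels present: e, a, a, u, u; each is a nucleus, giving 5 syllables.
σ1/σ2 boundary: cluster /wnw/ — the longest permitted-onset suffix is /nw/; onset = /nw/, preceding coda = /w/.
σ2/σ3 boundary: /hzl/; trying suffixes from longest down, /zl/ is the first permitted one, so coda /h/ | onset /zl/.
σ3/σ4 boundary: /wkw/ — longest licit onset from the right is /kw/, leaving /w/ as coda.
σ4/σ5 boundary: cluster /zl/ — /zl/ is itself a permitted onset, so the whole cluster goes right; preceding coda = ∅.
Result: kwew.nwah.zlaw.kwu.zluwh.
The fifth /w/ is in the onset of syllable 4 (/kwu/).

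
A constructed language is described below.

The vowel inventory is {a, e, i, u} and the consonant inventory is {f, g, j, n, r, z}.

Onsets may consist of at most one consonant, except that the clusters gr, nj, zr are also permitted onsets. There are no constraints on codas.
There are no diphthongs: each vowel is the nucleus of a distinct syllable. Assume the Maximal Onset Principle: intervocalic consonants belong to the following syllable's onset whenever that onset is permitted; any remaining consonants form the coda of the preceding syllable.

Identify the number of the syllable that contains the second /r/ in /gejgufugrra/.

The vowels are e, u, u, a — 4 nuclei, so 4 syllables.
Between /e/ (V1) and /u/ (V2): /jg/ splits as /j/ + /g/ (/g/ is the longest suffix that is a licit onset).
Between /u/ (V2) and /u/ (V3): /f/ is a single consonant, so it becomes the next onset.
Between /u/ (V3) and /a/ (V4): /grr/ splits as /gr/ + /r/ (/r/ is the longest suffix that is a licit onset).
Putting it together: gej.gu.fugr.ra.
The second /r/ is in the onset of syllable 4 (/ra/).

4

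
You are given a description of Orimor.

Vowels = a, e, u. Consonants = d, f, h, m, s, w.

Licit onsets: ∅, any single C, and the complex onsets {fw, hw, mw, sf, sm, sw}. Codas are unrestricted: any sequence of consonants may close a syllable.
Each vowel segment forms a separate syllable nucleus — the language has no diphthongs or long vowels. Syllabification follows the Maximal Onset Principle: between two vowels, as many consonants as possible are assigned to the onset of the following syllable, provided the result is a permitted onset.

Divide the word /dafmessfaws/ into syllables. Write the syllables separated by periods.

Nuclei (vowels): a, e, a → 3 syllables.
σ1/σ2 boundary: /fm/; trying suffixes from longest down, /m/ is the first permitted one, so coda /f/ | onset /m/.
σ2/σ3 boundary: cluster /ssf/ — the longest permitted-onset suffix is /sf/; onset = /sf/, preceding coda = /s/.

daf.mes.sfaws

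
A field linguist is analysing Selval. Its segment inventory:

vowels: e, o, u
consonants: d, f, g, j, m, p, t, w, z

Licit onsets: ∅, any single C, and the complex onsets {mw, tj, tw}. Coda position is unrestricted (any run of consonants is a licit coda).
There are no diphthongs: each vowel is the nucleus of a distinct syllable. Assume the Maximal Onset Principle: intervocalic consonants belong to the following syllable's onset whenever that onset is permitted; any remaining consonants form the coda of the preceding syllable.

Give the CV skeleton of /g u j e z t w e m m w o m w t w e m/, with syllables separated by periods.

Vowels present: u, e, e, o, e; each is a nucleus, giving 5 syllables.
V1 /u/ – V2 /e/: /j/ is a single consonant, so it becomes the next onset.
V2 /e/ – V3 /e/: /ztw/ — longest licit onset from the right is /tw/, leaving /z/ as coda.
V3 /e/ – V4 /o/: /mmw/; trying suffixes from longest down, /mw/ is the first permitted one, so coda /m/ | onset /mw/.
V4 /o/ – V5 /e/: /mwtw/ splits as /mw/ + /tw/ (/tw/ is the longest suffix that is a licit onset).
Putting it together: gu.jez.twem.mwomw.twem.
Mapping each syllable to C/V: /gu/ → CV, /jez/ → CVC, /twem/ → CCVC, /mwomw/ → CCVCC, /twem/ → CCVC.

CV.CVC.CCVC.CCVCC.CCVC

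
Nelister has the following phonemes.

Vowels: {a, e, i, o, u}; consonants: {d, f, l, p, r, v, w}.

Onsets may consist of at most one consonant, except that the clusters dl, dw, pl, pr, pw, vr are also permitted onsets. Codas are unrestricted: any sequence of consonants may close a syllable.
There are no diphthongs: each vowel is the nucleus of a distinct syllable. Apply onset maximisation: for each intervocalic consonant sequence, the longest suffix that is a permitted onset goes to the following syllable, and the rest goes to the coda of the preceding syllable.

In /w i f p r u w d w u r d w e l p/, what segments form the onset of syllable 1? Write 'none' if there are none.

w

Vowels present: i, u, u, e; each is a nucleus, giving 4 syllables.
V1 /i/ – V2 /u/: /fpr/ splits as /f/ + /pr/ (/pr/ is the longest suffix that is a licit onset).
V2 /u/ – V3 /u/: cluster /wdw/ — the longest permitted-onset suffix is /dw/; onset = /dw/, preceding coda = /w/.
V3 /u/ – V4 /e/: cluster /rdw/ — the longest permitted-onset suffix is /dw/; onset = /dw/, preceding coda = /r/.
Syllabification: wif.pruw.dwur.dwelp.
Syllable 1 is /wif/: onset /w/, nucleus /i/, coda /f/.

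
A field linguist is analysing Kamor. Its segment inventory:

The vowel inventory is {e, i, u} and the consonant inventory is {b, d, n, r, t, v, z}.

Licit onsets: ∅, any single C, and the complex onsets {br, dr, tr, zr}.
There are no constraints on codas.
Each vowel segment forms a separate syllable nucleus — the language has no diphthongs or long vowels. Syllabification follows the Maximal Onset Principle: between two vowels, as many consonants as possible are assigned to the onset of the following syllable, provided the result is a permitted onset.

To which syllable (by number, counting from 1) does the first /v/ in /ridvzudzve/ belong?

The vowels are i, u, e — 3 nuclei, so 3 syllables.
/i…u/ gap (V1→V2): /dvz/; trying suffixes from longest down, /z/ is the first permitted one, so coda /dv/ | onset /z/.
/u…e/ gap (V2→V3): /dzv/; trying suffixes from longest down, /v/ is the first permitted one, so coda /dz/ | onset /v/.
Putting it together: ridv.zudz.ve.
The first /v/ is in the coda of syllable 1 (/ridv/).

1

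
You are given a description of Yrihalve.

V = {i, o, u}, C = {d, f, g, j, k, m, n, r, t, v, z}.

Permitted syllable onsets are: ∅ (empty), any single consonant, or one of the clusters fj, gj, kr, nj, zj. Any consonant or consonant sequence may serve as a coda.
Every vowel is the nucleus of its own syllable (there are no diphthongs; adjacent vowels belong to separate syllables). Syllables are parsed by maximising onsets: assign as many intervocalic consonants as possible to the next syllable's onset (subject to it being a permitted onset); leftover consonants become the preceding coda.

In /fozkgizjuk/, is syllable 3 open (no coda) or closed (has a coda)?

Vowels present: o, i, u; each is a nucleus, giving 3 syllables.
σ1/σ2 boundary: /zkg/ splits as /zk/ + /g/ (/g/ is the longest suffix that is a licit onset).
σ2/σ3 boundary: cluster /zj/ — /zj/ is itself a permitted onset, so the whole cluster goes right; preceding coda = ∅.
Syllabification: fozk.gi.zjuk.
Syllable 3 is /zjuk/ with coda /k/, so it is closed.

closed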